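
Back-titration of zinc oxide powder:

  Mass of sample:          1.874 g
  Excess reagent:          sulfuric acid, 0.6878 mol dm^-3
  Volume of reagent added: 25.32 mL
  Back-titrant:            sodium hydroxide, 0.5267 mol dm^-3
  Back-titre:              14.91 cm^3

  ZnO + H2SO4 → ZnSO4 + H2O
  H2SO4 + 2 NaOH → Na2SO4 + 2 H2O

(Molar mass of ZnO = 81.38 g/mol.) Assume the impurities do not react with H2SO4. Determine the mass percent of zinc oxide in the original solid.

58.58 %

n(H2SO4) added = 0.02532 × 0.6878 = 0.01742 mol
n(NaOH) used in back-titration = 0.01491 × 0.5267 = 7.853 × 10^-3 mol
From the 1:2 ratio, n(H2SO4) left over = 1/2 × 7.853 × 10^-3 = 3.927 × 10^-3 mol
n(H2SO4) consumed by analyte = 0.01742 − 3.927 × 10^-3 = 0.01349 mol
n(ZnO) = 0.01349 mol (1:1 ratio)
mass of ZnO = 0.01349 × 81.38 = 1.098 g
% ZnO = 1.098 / 1.874 × 100 = 58.58 %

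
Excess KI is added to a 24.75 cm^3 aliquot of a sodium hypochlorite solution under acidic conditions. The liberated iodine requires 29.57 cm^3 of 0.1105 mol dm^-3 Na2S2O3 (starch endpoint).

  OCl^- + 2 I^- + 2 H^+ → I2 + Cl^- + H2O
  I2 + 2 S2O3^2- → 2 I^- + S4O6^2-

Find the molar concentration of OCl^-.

n(S2O3^2-) = 0.02957 × 0.1105 = 3.267 × 10^-3 mol
n(I2) = n(S2O3^2-)/2 = 1.634 × 10^-3 mol
n(OCl^-) in the aliquot = 1.634 × 10^-3 mol (1:1 ratio)
[OCl^-] = 1.634 × 10^-3 / 0.02475 = 0.06601 mol/L

0.06601 mol/L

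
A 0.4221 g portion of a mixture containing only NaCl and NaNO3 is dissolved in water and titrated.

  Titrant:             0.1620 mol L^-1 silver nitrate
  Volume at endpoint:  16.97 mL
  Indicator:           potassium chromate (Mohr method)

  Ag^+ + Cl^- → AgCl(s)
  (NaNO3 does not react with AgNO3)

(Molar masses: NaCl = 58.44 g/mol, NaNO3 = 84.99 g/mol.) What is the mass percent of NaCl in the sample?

n(AgNO3) = 0.01697 × 0.1620 = 2.749 × 10^-3 mol
Let x = n(NaCl), y = n(NaNO3).
Titrant: 1x = 2.749 × 10^-3;  mass: 58.44x + 84.99y = 0.4221
Solving, x = 2.749 × 10^-3 mol, y = 3.076 × 10^-3 mol
mass of NaCl = 2.749 × 10^-3 × 58.44 = 0.1607 g
% NaCl = 0.1607 / 0.4221 × 100 = 38.06 %

38.06 %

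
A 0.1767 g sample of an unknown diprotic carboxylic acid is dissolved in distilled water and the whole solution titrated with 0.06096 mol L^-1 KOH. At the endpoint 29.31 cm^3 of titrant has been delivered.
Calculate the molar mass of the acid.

n(KOH) = 0.02931 L × 0.06096 mol/L = 1.787 × 10^-3 mol
From the 1:2 ratio, n(H2A) = 1/2 × 1.787 × 10^-3 = 8.934 × 10^-4 mol
M = m / n = 0.1767 g / 8.934 × 10^-4 mol = 197.8 g/mol

197.8 g/mol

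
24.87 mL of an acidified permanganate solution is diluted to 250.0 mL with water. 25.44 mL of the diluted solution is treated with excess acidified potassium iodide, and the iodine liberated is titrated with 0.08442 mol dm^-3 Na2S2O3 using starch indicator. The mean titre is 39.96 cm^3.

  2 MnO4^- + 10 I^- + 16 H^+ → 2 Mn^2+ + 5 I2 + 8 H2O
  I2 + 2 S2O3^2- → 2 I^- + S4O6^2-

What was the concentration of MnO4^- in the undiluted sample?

n(S2O3^2-) = 0.03996 × 0.08442 = 3.373 × 10^-3 mol
n(I2) = n(S2O3^2-)/2 = 1.687 × 10^-3 mol
From the 2:5 ratio, n(MnO4^-) in the aliquot = 2/5 × 1.687 × 10^-3 = 6.747 × 10^-4 mol
[MnO4^-]_dilute = 6.747 × 10^-4 / 0.02544 = 0.02652 mol/L
[MnO4^-]_original = 0.02652 × 250.0/24.87 = 0.2666 mol/L

0.2666 mol/L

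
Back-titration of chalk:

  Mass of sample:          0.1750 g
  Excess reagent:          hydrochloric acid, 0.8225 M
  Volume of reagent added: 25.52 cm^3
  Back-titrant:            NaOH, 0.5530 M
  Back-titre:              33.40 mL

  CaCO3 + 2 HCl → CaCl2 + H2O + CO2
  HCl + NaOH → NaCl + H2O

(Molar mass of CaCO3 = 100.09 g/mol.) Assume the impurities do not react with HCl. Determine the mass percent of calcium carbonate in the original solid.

72.06 %

n(HCl) added = 0.02552 × 0.8225 = 0.02099 mol
n(NaOH) used in back-titration = 0.03340 × 0.5530 = 0.01847 mol
n(HCl) left over = 0.01847 mol (1:1 ratio)
n(HCl) consumed by analyte = 0.02099 − 0.01847 = 2.520 × 10^-3 mol
From the 1:2 ratio, n(CaCO3) = 1/2 × 2.520 × 10^-3 = 1.260 × 10^-3 mol
mass of CaCO3 = 1.260 × 10^-3 × 100.09 = 0.1261 g
% CaCO3 = 0.1261 / 0.1750 × 100 = 72.06 %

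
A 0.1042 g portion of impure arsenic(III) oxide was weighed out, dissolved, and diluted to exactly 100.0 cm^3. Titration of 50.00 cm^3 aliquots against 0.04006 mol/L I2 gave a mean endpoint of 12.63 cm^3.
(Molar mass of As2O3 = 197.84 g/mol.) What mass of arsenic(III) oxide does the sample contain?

0.1001 g

As2O3 + 2 I2 + 2 H2O → As2O5 + 4 HI
n(I2) per titration = 0.01263 × 0.04006 = 5.060 × 10^-4 mol
From the 1:2 ratio, n(As2O3) in each aliquot = 1/2 × 5.060 × 10^-4 = 2.530 × 10^-4 mol
n(As2O3) in the whole flask = 2.530 × 10^-4 × 100.0/50.00 = 5.060 × 10^-4 mol
mass of As2O3 = 5.060 × 10^-4 × 197.84 = 0.1001 g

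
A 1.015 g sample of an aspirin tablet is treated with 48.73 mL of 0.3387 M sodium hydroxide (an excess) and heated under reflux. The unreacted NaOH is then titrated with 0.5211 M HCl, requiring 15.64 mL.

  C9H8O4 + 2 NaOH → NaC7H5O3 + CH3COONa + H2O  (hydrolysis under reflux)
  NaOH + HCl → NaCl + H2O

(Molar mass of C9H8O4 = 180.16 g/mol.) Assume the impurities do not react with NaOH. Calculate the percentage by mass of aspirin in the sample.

n(NaOH) added = 0.04873 × 0.3387 = 0.01650 mol
n(HCl) used in back-titration = 0.01564 × 0.5211 = 8.150 × 10^-3 mol
n(NaOH) left over = 8.150 × 10^-3 mol (1:1 ratio)
n(NaOH) consumed by analyte = 0.01650 − 8.150 × 10^-3 = 8.355 × 10^-3 mol
From the 1:2 ratio, n(C9H8O4) = 1/2 × 8.355 × 10^-3 = 4.177 × 10^-3 mol
mass of C9H8O4 = 4.177 × 10^-3 × 180.16 = 0.7526 g
% C9H8O4 = 0.7526 / 1.015 × 100 = 74.15 %

74.15 %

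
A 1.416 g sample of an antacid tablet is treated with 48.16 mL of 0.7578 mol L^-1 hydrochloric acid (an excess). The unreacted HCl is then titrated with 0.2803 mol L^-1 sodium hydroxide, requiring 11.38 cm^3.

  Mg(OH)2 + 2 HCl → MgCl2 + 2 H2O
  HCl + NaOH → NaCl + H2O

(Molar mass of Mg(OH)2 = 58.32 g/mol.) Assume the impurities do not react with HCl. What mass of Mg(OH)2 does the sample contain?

0.9712 g

n(HCl) added = 0.04816 × 0.7578 = 0.03650 mol
n(NaOH) used in back-titration = 0.01138 × 0.2803 = 3.190 × 10^-3 mol
n(HCl) left over = 3.190 × 10^-3 mol (1:1 ratio)
n(HCl) consumed by analyte = 0.03650 − 3.190 × 10^-3 = 0.03331 mol
From the 1:2 ratio, n(Mg(OH)2) = 1/2 × 0.03331 = 0.01665 mol
mass of Mg(OH)2 = 0.01665 × 58.32 = 0.9712 g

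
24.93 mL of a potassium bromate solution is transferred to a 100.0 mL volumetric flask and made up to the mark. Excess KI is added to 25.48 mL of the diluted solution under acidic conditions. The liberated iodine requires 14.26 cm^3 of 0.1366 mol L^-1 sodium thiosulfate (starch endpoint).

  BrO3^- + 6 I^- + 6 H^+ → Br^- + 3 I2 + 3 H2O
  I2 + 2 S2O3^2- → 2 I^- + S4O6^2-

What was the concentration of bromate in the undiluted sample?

n(S2O3^2-) = 0.01426 × 0.1366 = 1.948 × 10^-3 mol
n(I2) = n(S2O3^2-)/2 = 9.740 × 10^-4 mol
From the 1:3 ratio, n(BrO3^-) in the aliquot = 1/3 × 9.740 × 10^-4 = 3.247 × 10^-4 mol
[BrO3^-]_dilute = 3.247 × 10^-4 / 0.02548 = 0.01274 mol/L
[BrO3^-]_original = 0.01274 × 100.0/24.93 = 0.05111 mol/L

0.05111 mol/L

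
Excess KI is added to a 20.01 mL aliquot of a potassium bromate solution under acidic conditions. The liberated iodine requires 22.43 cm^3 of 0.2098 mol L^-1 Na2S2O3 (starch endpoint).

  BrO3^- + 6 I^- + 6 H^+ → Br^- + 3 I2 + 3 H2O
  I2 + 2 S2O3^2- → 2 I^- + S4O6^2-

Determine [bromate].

n(S2O3^2-) = 0.02243 × 0.2098 = 4.706 × 10^-3 mol
n(I2) = n(S2O3^2-)/2 = 2.353 × 10^-3 mol
From the 1:3 ratio, n(BrO3^-) in the aliquot = 1/3 × 2.353 × 10^-3 = 7.843 × 10^-4 mol
[BrO3^-] = 7.843 × 10^-4 / 0.02001 = 0.03920 mol/L

0.03920 mol/L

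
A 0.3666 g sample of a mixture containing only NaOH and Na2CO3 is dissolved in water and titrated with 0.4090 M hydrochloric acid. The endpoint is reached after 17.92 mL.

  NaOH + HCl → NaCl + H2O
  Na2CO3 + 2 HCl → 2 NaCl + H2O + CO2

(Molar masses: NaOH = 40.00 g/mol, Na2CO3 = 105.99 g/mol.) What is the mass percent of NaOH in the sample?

n(HCl) = 0.01792 × 0.4090 = 7.329 × 10^-3 mol
Let x = n(NaOH), y = n(Na2CO3).
Titrant: 1x + 2y = 7.329 × 10^-3;  mass: 40.00x + 105.99y = 0.3666
Solving, x = 1.679 × 10^-3 mol, y = 2.825 × 10^-3 mol
mass of NaOH = 1.679 × 10^-3 × 40.00 = 0.06715 g
% NaOH = 0.06715 / 0.3666 × 100 = 18.32 %

18.32 %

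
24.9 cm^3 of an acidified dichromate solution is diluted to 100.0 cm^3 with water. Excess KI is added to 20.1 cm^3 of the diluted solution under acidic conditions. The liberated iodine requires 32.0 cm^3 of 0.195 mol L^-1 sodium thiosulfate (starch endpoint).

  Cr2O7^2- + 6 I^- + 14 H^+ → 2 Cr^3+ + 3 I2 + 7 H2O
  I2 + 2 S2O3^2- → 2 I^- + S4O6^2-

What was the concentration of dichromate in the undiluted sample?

0.208 mol/L

n(S2O3^2-) = 0.0320 × 0.195 = 6.24 × 10^-3 mol
n(I2) = n(S2O3^2-)/2 = 3.12 × 10^-3 mol
From the 1:3 ratio, n(Cr2O7^2-) in the aliquot = 1/3 × 3.12 × 10^-3 = 1.04 × 10^-3 mol
[Cr2O7^2-]_dilute = 1.04 × 10^-3 / 0.0201 = 0.0517 mol/L
[Cr2O7^2-]_original = 0.0517 × 100.0/24.9 = 0.208 mol/L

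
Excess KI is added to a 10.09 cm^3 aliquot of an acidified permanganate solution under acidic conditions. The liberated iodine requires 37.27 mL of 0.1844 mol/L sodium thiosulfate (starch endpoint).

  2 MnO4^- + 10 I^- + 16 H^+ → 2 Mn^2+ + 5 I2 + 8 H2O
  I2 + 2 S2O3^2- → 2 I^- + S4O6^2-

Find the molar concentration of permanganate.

n(S2O3^2-) = 0.03727 × 0.1844 = 6.873 × 10^-3 mol
n(I2) = n(S2O3^2-)/2 = 3.436 × 10^-3 mol
From the 2:5 ratio, n(MnO4^-) in the aliquot = 2/5 × 3.436 × 10^-3 = 1.375 × 10^-3 mol
[MnO4^-] = 1.375 × 10^-3 / 0.01009 = 0.1362 mol/L

0.1362 mol/L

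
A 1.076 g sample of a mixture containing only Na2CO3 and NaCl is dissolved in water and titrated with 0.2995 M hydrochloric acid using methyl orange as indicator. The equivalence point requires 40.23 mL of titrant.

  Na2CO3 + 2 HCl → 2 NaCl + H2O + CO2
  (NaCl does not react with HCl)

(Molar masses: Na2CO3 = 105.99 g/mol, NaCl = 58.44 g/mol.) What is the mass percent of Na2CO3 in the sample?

59.34 %

n(HCl) = 0.04023 × 0.2995 = 0.01205 mol
Let x = n(Na2CO3), y = n(NaCl).
Titrant: 2x = 0.01205;  mass: 105.99x + 58.44y = 1.076
Solving, x = 6.024 × 10^-3 mol, y = 7.486 × 10^-3 mol
mass of Na2CO3 = 6.024 × 10^-3 × 105.99 = 0.6385 g
% Na2CO3 = 0.6385 / 1.076 × 100 = 59.34 %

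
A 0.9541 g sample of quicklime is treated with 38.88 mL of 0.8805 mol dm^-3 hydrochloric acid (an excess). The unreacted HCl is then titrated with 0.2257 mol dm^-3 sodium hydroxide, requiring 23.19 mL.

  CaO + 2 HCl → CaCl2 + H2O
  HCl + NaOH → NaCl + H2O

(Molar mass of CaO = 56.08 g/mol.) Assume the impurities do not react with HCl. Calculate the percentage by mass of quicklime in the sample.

n(HCl) added = 0.03888 × 0.8805 = 0.03423 mol
n(NaOH) used in back-titration = 0.02319 × 0.2257 = 5.234 × 10^-3 mol
n(HCl) left over = 5.234 × 10^-3 mol (1:1 ratio)
n(HCl) consumed by analyte = 0.03423 − 5.234 × 10^-3 = 0.02900 mol
From the 1:2 ratio, n(CaO) = 1/2 × 0.02900 = 0.01450 mol
mass of CaO = 0.01450 × 56.08 = 0.8132 g
% CaO = 0.8132 / 0.9541 × 100 = 85.23 %

85.23 %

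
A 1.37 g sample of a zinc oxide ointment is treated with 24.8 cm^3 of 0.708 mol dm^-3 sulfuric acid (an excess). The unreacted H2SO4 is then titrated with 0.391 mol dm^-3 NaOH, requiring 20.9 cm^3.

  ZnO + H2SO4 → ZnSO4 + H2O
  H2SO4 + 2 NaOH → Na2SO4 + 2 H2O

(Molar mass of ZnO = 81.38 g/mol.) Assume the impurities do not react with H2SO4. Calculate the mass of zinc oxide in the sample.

n(H2SO4) added = 0.0248 × 0.708 = 0.0176 mol
n(NaOH) used in back-titration = 0.0209 × 0.391 = 8.17 × 10^-3 mol
From the 1:2 ratio, n(H2SO4) left over = 1/2 × 8.17 × 10^-3 = 4.09 × 10^-3 mol
n(H2SO4) consumed by analyte = 0.0176 − 4.09 × 10^-3 = 0.0135 mol
n(ZnO) = 0.0135 mol (1:1 ratio)
mass of ZnO = 0.0135 × 81.38 = 1.10 g

1.10 g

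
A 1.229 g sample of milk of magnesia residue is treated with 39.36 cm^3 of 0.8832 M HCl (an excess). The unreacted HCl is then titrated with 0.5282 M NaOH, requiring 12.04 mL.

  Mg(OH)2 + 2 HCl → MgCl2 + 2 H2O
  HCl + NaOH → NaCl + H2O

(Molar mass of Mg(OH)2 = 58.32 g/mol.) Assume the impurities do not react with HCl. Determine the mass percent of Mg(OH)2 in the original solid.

n(HCl) added = 0.03936 × 0.8832 = 0.03476 mol
n(NaOH) used in back-titration = 0.01204 × 0.5282 = 6.360 × 10^-3 mol
n(HCl) left over = 6.360 × 10^-3 mol (1:1 ratio)
n(HCl) consumed by analyte = 0.03476 − 6.360 × 10^-3 = 0.02840 mol
From the 1:2 ratio, n(Mg(OH)2) = 1/2 × 0.02840 = 0.01420 mol
mass of Mg(OH)2 = 0.01420 × 58.32 = 0.8282 g
% Mg(OH)2 = 0.8282 / 1.229 × 100 = 67.39 %

67.39 %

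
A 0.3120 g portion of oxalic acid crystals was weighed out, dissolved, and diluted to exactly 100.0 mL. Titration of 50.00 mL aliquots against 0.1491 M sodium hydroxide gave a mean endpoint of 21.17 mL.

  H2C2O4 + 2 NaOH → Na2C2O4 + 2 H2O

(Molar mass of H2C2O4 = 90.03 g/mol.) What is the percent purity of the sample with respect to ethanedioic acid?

91.08 %

n(NaOH) per titration = 0.02117 × 0.1491 = 3.156 × 10^-3 mol
From the 1:2 ratio, n(H2C2O4) in each aliquot = 1/2 × 3.156 × 10^-3 = 1.578 × 10^-3 mol
n(H2C2O4) in the whole flask = 1.578 × 10^-3 × 100.0/50.00 = 3.156 × 10^-3 mol
mass of H2C2O4 = 3.156 × 10^-3 × 90.03 = 0.2842 g
% H2C2O4 = 0.2842 / 0.3120 × 100 = 91.08 %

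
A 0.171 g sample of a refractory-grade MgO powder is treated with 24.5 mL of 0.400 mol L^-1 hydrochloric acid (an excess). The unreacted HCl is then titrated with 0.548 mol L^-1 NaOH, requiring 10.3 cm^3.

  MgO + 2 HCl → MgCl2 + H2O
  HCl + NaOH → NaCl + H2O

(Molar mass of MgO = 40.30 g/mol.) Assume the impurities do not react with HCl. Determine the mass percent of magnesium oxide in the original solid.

n(HCl) added = 0.0245 × 0.400 = 9.80 × 10^-3 mol
n(NaOH) used in back-titration = 0.0103 × 0.548 = 5.64 × 10^-3 mol
n(HCl) left over = 5.64 × 10^-3 mol (1:1 ratio)
n(HCl) consumed by analyte = 9.80 × 10^-3 − 5.64 × 10^-3 = 4.16 × 10^-3 mol
From the 1:2 ratio, n(MgO) = 1/2 × 4.16 × 10^-3 = 2.08 × 10^-3 mol
mass of MgO = 2.08 × 10^-3 × 40.30 = 0.0837 g
% MgO = 0.0837 / 0.171 × 100 = 49.0 %

49.0 %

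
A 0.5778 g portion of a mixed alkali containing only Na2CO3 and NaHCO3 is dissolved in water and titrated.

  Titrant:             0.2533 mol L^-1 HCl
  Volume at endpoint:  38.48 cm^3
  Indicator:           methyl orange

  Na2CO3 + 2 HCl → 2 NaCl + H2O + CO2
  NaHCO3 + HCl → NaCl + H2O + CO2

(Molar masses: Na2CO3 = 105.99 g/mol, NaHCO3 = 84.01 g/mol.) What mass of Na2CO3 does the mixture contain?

n(HCl) = 0.03848 × 0.2533 = 9.747 × 10^-3 mol
Let x = n(Na2CO3), y = n(NaHCO3).
Titrant: 2x + 1y = 9.747 × 10^-3;  mass: 105.99x + 84.01y = 0.5778
Solving, x = 3.886 × 10^-3 mol, y = 1.975 × 10^-3 mol
mass of Na2CO3 = 3.886 × 10^-3 × 105.99 = 0.4119 g

0.4119 g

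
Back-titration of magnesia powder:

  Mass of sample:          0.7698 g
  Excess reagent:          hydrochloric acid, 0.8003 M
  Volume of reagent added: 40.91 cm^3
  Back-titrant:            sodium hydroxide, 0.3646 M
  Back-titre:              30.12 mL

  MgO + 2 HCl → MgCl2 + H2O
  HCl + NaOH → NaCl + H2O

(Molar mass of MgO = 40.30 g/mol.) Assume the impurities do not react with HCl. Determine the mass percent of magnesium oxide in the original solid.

56.95 %

n(HCl) added = 0.04091 × 0.8003 = 0.03274 mol
n(NaOH) used in back-titration = 0.03012 × 0.3646 = 0.01098 mol
n(HCl) left over = 0.01098 mol (1:1 ratio)
n(HCl) consumed by analyte = 0.03274 − 0.01098 = 0.02176 mol
From the 1:2 ratio, n(MgO) = 1/2 × 0.02176 = 0.01088 mol
mass of MgO = 0.01088 × 40.30 = 0.4384 g
% MgO = 0.4384 / 0.7698 × 100 = 56.95 %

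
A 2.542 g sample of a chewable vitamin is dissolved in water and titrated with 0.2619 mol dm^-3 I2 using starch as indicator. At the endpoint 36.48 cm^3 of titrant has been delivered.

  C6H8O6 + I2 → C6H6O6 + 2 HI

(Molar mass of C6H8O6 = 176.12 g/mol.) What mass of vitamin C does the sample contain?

1.683 g

n(I2) = 0.03648 L × 0.2619 mol/L = 9.554 × 10^-3 mol
n(C6H8O6) = 9.554 × 10^-3 mol (1:1 ratio)
mass of C6H8O6 = 9.554 × 10^-3 × 176.12 g/mol = 1.683 g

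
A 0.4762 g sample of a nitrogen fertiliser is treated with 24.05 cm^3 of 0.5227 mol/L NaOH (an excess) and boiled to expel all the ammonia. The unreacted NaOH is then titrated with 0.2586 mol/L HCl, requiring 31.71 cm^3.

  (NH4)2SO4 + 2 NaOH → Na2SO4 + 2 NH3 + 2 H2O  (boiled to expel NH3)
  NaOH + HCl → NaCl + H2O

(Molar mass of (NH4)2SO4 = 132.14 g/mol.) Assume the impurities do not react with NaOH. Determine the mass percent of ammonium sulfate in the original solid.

60.64 %

n(NaOH) added = 0.02405 × 0.5227 = 0.01257 mol
n(HCl) used in back-titration = 0.03171 × 0.2586 = 8.200 × 10^-3 mol
n(NaOH) left over = 8.200 × 10^-3 mol (1:1 ratio)
n(NaOH) consumed by analyte = 0.01257 − 8.200 × 10^-3 = 4.371 × 10^-3 mol
From the 1:2 ratio, n((NH4)2SO4) = 1/2 × 4.371 × 10^-3 = 2.185 × 10^-3 mol
mass of (NH4)2SO4 = 2.185 × 10^-3 × 132.14 = 0.2888 g
% (NH4)2SO4 = 0.2888 / 0.4762 × 100 = 60.64 %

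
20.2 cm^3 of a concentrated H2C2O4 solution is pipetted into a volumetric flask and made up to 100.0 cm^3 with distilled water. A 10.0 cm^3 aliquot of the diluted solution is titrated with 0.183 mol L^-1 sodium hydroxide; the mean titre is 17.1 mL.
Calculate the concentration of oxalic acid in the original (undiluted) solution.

0.775 mol/L

H2C2O4 + 2 NaOH → Na2C2O4 + 2 H2O
n(NaOH) = 0.0171 × 0.183 = 3.13 × 10^-3 mol
From the 1:2 ratio, n(H2C2O4) in the aliquot = 1/2 × 3.13 × 10^-3 = 1.56 × 10^-3 mol
[H2C2O4]_dilute = 1.56 × 10^-3 / 0.0100 = 0.156 mol/L
Dilution factor = 100.0 / 20.2 = 4.950
[H2C2O4]_stock = 0.156 × 4.950 = 0.775 mol/L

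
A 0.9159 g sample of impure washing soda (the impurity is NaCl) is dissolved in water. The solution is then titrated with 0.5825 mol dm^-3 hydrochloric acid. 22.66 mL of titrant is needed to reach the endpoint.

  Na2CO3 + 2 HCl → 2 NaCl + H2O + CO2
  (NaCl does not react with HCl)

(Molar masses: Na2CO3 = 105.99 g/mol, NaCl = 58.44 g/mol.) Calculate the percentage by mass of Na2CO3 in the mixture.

n(HCl) = 0.02266 × 0.5825 = 0.01320 mol
Let x = n(Na2CO3), y = n(NaCl).
Titrant: 2x = 0.01320;  mass: 105.99x + 58.44y = 0.9159
Solving, x = 6.600 × 10^-3 mol, y = 3.703 × 10^-3 mol
mass of Na2CO3 = 6.600 × 10^-3 × 105.99 = 0.6995 g
% Na2CO3 = 0.6995 / 0.9159 × 100 = 76.37 %

76.37 %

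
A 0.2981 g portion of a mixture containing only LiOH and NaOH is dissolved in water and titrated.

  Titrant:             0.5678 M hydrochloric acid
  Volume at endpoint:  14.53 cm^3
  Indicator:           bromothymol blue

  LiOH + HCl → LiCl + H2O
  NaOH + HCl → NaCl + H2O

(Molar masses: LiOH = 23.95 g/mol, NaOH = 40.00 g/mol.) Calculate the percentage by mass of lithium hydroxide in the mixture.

n(HCl) = 0.01453 × 0.5678 = 8.250 × 10^-3 mol
Let x = n(LiOH), y = n(NaOH).
Titrant: 1x + 1y = 8.250 × 10^-3;  mass: 23.95x + 40.00y = 0.2981
Solving, x = 1.988 × 10^-3 mol, y = 6.262 × 10^-3 mol
mass of LiOH = 1.988 × 10^-3 × 23.95 = 0.04761 g
% LiOH = 0.04761 / 0.2981 × 100 = 15.97 %

15.97 %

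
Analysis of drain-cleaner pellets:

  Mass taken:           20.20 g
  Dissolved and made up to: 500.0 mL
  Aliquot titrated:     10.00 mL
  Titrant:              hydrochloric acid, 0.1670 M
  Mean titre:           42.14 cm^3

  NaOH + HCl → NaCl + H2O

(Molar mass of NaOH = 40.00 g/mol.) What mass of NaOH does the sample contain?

n(HCl) per titration = 0.04214 × 0.1670 = 7.037 × 10^-3 mol
n(NaOH) in each aliquot = 7.037 × 10^-3 mol (1:1 ratio)
n(NaOH) in the whole flask = 7.037 × 10^-3 × 500.0/10.00 = 0.3519 mol
mass of NaOH = 0.3519 × 40.00 = 14.07 g

14.07 g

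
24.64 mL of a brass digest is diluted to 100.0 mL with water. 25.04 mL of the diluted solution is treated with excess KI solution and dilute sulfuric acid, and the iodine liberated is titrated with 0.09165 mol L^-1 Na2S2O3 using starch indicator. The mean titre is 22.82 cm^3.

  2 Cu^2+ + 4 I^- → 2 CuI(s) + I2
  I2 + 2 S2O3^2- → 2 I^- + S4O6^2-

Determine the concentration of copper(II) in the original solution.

n(S2O3^2-) = 0.02282 × 0.09165 = 2.091 × 10^-3 mol
n(I2) = n(S2O3^2-)/2 = 1.046 × 10^-3 mol
From the 2:1 ratio, n(Cu2+) in the aliquot = 2/1 × 1.046 × 10^-3 = 2.091 × 10^-3 mol
[Cu2+]_dilute = 2.091 × 10^-3 / 0.02504 = 0.08352 mol/L
[Cu2+]_original = 0.08352 × 100.0/24.64 = 0.3390 mol/L

0.3390 mol/L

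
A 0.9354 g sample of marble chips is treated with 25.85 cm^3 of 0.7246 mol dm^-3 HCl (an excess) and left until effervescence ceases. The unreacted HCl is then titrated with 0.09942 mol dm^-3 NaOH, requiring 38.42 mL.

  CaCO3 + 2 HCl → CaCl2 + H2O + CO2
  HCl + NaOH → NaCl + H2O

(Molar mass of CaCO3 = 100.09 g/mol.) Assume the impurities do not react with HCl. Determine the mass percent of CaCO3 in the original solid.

79.78 %

n(HCl) added = 0.02585 × 0.7246 = 0.01873 mol
n(NaOH) used in back-titration = 0.03842 × 0.09942 = 3.820 × 10^-3 mol
n(HCl) left over = 3.820 × 10^-3 mol (1:1 ratio)
n(HCl) consumed by analyte = 0.01873 − 3.820 × 10^-3 = 0.01491 mol
From the 1:2 ratio, n(CaCO3) = 1/2 × 0.01491 = 7.456 × 10^-3 mol
mass of CaCO3 = 7.456 × 10^-3 × 100.09 = 0.7462 g
% CaCO3 = 0.7462 / 0.9354 × 100 = 79.78 %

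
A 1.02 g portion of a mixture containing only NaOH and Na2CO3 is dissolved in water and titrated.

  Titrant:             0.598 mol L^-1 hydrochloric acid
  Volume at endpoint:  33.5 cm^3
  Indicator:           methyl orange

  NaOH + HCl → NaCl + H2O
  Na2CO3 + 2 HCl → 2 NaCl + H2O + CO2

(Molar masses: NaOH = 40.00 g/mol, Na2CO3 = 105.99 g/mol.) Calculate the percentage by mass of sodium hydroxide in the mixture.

12.6 %

n(HCl) = 0.0335 × 0.598 = 0.0200 mol
Let x = n(NaOH), y = n(Na2CO3).
Titrant: 1x + 2y = 0.0200;  mass: 40.00x + 105.99y = 1.02
Solving, x = 3.20 × 10^-3 mol, y = 8.41 × 10^-3 mol
mass of NaOH = 3.20 × 10^-3 × 40.00 = 0.128 g
% NaOH = 0.128 / 1.02 × 100 = 12.6 %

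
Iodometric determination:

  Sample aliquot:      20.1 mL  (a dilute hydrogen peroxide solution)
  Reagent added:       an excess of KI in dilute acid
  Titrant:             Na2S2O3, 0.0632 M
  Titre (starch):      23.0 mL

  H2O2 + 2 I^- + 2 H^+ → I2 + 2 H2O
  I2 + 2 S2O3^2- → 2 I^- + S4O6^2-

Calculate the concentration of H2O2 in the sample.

0.0362 M

n(S2O3^2-) = 0.0230 × 0.0632 = 1.45 × 10^-3 mol
n(I2) = n(S2O3^2-)/2 = 7.27 × 10^-4 mol
n(H2O2) in the aliquot = 7.27 × 10^-4 mol (1:1 ratio)
[H2O2] = 7.27 × 10^-4 / 0.0201 = 0.0362 mol/L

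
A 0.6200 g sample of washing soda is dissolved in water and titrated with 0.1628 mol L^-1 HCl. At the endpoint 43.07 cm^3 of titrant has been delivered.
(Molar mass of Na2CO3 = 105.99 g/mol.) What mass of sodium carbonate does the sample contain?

Na2CO3 + 2 HCl → 2 NaCl + H2O + CO2
n(HCl) = 0.04307 L × 0.1628 mol/L = 7.012 × 10^-3 mol
From the 1:2 ratio, n(Na2CO3) = 1/2 × 7.012 × 10^-3 = 3.506 × 10^-3 mol
mass of Na2CO3 = 3.506 × 10^-3 × 105.99 g/mol = 0.3716 g

0.3716 g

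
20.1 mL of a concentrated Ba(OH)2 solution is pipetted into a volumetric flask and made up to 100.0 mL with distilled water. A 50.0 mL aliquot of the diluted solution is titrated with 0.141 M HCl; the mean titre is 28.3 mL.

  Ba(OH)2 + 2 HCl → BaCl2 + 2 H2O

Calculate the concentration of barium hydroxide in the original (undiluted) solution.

n(HCl) = 0.0283 × 0.141 = 3.99 × 10^-3 mol
From the 1:2 ratio, n(Ba(OH)2) in the aliquot = 1/2 × 3.99 × 10^-3 = 2.00 × 10^-3 mol
[Ba(OH)2]_dilute = 2.00 × 10^-3 / 0.0500 = 0.0399 mol/L
Dilution factor = 100.0 / 20.1 = 4.975
[Ba(OH)2]_stock = 0.0399 × 4.975 = 0.199 mol/L

0.199 M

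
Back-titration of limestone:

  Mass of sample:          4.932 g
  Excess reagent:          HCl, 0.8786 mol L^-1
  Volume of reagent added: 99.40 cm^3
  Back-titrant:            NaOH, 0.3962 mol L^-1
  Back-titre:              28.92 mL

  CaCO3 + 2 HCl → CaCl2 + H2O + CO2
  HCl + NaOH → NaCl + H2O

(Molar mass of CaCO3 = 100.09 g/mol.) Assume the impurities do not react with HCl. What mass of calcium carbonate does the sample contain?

n(HCl) added = 0.09940 × 0.8786 = 0.08733 mol
n(NaOH) used in back-titration = 0.02892 × 0.3962 = 0.01146 mol
n(HCl) left over = 0.01146 mol (1:1 ratio)
n(HCl) consumed by analyte = 0.08733 − 0.01146 = 0.07587 mol
From the 1:2 ratio, n(CaCO3) = 1/2 × 0.07587 = 0.03794 mol
mass of CaCO3 = 0.03794 × 100.09 = 3.797 g

3.797 g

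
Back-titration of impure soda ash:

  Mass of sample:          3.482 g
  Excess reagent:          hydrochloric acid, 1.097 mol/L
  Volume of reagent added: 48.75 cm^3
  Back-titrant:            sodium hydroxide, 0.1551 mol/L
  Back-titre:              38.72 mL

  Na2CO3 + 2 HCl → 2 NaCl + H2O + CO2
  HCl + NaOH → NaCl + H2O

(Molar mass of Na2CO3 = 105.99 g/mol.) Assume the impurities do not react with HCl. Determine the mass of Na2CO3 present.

n(HCl) added = 0.04875 × 1.097 = 0.05348 mol
n(NaOH) used in back-titration = 0.03872 × 0.1551 = 6.005 × 10^-3 mol
n(HCl) left over = 6.005 × 10^-3 mol (1:1 ratio)
n(HCl) consumed by analyte = 0.05348 − 6.005 × 10^-3 = 0.04747 mol
From the 1:2 ratio, n(Na2CO3) = 1/2 × 0.04747 = 0.02374 mol
mass of Na2CO3 = 0.02374 × 105.99 = 2.516 g

2.516 g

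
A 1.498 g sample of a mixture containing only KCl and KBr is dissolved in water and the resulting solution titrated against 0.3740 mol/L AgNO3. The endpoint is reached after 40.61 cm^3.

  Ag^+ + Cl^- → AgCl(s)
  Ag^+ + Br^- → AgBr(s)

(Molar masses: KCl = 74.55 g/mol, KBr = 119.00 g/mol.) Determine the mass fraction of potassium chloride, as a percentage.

34.64 %

n(AgNO3) = 0.04061 × 0.3740 = 0.01519 mol
Let x = n(KCl), y = n(KBr).
Titrant: 1x + 1y = 0.01519;  mass: 74.55x + 119.00y = 1.498
Solving, x = 6.960 × 10^-3 mol, y = 8.228 × 10^-3 mol
mass of KCl = 6.960 × 10^-3 × 74.55 = 0.5189 g
% KCl = 0.5189 / 1.498 × 100 = 34.64 %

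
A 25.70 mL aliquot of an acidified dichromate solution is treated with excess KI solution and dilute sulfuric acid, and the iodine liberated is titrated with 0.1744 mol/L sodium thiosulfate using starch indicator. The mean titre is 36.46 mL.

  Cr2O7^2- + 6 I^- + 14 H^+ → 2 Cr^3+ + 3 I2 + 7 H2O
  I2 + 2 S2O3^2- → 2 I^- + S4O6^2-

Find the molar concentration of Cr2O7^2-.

n(S2O3^2-) = 0.03646 × 0.1744 = 6.359 × 10^-3 mol
n(I2) = n(S2O3^2-)/2 = 3.179 × 10^-3 mol
From the 1:3 ratio, n(Cr2O7^2-) in the aliquot = 1/3 × 3.179 × 10^-3 = 1.060 × 10^-3 mol
[Cr2O7^2-] = 1.060 × 10^-3 / 0.02570 = 0.04124 mol/L

0.04124 mol/L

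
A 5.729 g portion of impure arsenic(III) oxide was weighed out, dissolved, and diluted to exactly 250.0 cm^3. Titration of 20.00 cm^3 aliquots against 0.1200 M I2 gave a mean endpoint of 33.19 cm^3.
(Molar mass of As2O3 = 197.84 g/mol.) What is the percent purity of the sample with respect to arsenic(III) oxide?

As2O3 + 2 I2 + 2 H2O → As2O5 + 4 HI
n(I2) per titration = 0.03319 × 0.1200 = 3.983 × 10^-3 mol
From the 1:2 ratio, n(As2O3) in each aliquot = 1/2 × 3.983 × 10^-3 = 1.991 × 10^-3 mol
n(As2O3) in the whole flask = 1.991 × 10^-3 × 250.0/20.00 = 0.02489 mol
mass of As2O3 = 0.02489 × 197.84 = 4.925 g
% As2O3 = 4.925 / 5.729 × 100 = 85.96 %

85.96 %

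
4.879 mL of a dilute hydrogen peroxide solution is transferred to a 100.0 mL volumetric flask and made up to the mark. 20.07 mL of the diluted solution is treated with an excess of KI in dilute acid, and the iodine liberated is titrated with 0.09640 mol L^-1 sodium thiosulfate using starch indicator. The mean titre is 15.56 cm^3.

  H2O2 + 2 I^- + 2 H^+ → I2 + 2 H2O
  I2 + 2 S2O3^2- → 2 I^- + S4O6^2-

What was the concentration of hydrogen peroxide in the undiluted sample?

n(S2O3^2-) = 0.01556 × 0.09640 = 1.500 × 10^-3 mol
n(I2) = n(S2O3^2-)/2 = 7.500 × 10^-4 mol
n(H2O2) in the aliquot = 7.500 × 10^-4 mol (1:1 ratio)
[H2O2]_dilute = 7.500 × 10^-4 / 0.02007 = 0.03737 mol/L
[H2O2]_original = 0.03737 × 100.0/4.879 = 0.7659 mol/L

0.7659 mol/L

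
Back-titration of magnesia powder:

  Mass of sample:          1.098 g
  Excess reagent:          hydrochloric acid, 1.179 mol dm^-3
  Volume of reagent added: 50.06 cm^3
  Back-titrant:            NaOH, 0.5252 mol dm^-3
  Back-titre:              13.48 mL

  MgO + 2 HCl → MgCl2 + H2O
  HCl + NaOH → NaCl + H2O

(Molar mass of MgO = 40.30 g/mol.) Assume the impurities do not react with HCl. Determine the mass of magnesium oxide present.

n(HCl) added = 0.05006 × 1.179 = 0.05902 mol
n(NaOH) used in back-titration = 0.01348 × 0.5252 = 7.080 × 10^-3 mol
n(HCl) left over = 7.080 × 10^-3 mol (1:1 ratio)
n(HCl) consumed by analyte = 0.05902 − 7.080 × 10^-3 = 0.05194 mol
From the 1:2 ratio, n(MgO) = 1/2 × 0.05194 = 0.02597 mol
mass of MgO = 0.02597 × 40.30 = 1.047 g

1.047 g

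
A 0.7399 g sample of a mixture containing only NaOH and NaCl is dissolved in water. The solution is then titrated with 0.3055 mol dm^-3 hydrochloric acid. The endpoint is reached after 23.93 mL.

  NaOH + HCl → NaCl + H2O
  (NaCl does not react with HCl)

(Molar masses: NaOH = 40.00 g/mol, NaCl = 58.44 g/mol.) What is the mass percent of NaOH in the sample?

39.52 %

n(HCl) = 0.02393 × 0.3055 = 7.311 × 10^-3 mol
Let x = n(NaOH), y = n(NaCl).
Titrant: 1x = 7.311 × 10^-3;  mass: 40.00x + 58.44y = 0.7399
Solving, x = 7.311 × 10^-3 mol, y = 7.657 × 10^-3 mol
mass of NaOH = 7.311 × 10^-3 × 40.00 = 0.2924 g
% NaOH = 0.2924 / 0.7399 × 100 = 39.52 %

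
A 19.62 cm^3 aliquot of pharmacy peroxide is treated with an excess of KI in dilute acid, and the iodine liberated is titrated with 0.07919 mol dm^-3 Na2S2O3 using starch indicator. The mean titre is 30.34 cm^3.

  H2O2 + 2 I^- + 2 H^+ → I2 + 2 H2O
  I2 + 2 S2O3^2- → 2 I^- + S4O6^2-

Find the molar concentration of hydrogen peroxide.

0.06123 mol/L

n(S2O3^2-) = 0.03034 × 0.07919 = 2.403 × 10^-3 mol
n(I2) = n(S2O3^2-)/2 = 1.201 × 10^-3 mol
n(H2O2) in the aliquot = 1.201 × 10^-3 mol (1:1 ratio)
[H2O2] = 1.201 × 10^-3 / 0.01962 = 0.06123 mol/L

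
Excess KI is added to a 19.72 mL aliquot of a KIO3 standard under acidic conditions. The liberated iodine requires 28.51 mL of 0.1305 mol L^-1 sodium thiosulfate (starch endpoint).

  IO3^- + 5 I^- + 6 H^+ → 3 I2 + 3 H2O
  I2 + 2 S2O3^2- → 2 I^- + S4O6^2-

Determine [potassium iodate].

0.03144 mol/L

n(S2O3^2-) = 0.02851 × 0.1305 = 3.721 × 10^-3 mol
n(I2) = n(S2O3^2-)/2 = 1.860 × 10^-3 mol
From the 1:3 ratio, n(IO3^-) in the aliquot = 1/3 × 1.860 × 10^-3 = 6.201 × 10^-4 mol
[IO3^-] = 6.201 × 10^-4 / 0.01972 = 0.03144 mol/L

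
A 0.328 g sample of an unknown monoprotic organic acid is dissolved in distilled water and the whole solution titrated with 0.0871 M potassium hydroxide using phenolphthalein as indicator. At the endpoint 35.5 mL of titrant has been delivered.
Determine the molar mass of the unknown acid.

106 g/mol

n(KOH) = 0.0355 L × 0.0871 mol/L = 3.09 × 10^-3 mol
n(HA) = 3.09 × 10^-3 mol (1:1 ratio)
M = m / n = 0.328 g / 3.09 × 10^-3 mol = 106 g/mol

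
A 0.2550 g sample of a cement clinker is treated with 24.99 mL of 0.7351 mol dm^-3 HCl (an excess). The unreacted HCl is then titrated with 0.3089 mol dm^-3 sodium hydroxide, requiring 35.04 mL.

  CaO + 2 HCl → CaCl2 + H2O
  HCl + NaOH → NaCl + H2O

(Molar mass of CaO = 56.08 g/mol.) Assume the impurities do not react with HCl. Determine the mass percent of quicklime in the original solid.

82.98 %

n(HCl) added = 0.02499 × 0.7351 = 0.01837 mol
n(NaOH) used in back-titration = 0.03504 × 0.3089 = 0.01082 mol
n(HCl) left over = 0.01082 mol (1:1 ratio)
n(HCl) consumed by analyte = 0.01837 − 0.01082 = 7.546 × 10^-3 mol
From the 1:2 ratio, n(CaO) = 1/2 × 7.546 × 10^-3 = 3.773 × 10^-3 mol
mass of CaO = 3.773 × 10^-3 × 56.08 = 0.2116 g
% CaO = 0.2116 / 0.2550 × 100 = 82.98 %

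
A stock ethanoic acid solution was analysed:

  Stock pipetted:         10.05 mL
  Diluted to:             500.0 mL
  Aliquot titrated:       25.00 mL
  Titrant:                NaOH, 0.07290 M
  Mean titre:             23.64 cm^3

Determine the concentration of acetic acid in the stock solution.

CH3COOH + NaOH → CH3COONa + H2O
n(NaOH) = 0.02364 × 0.07290 = 1.723 × 10^-3 mol
n(CH3COOH) in the aliquot = 1.723 × 10^-3 mol (1:1 ratio)
[CH3COOH]_dilute = 1.723 × 10^-3 / 0.02500 = 0.06893 mol/L
Dilution factor = 500.0 / 10.05 = 49.75
[CH3COOH]_stock = 0.06893 × 49.75 = 3.430 mol/L

3.430 M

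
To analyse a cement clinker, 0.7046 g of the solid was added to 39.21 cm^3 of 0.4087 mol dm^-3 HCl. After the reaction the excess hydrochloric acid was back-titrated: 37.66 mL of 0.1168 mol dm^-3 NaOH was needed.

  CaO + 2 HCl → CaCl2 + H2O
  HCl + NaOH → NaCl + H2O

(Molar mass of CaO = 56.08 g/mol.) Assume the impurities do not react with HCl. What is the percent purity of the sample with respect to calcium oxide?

n(HCl) added = 0.03921 × 0.4087 = 0.01603 mol
n(NaOH) used in back-titration = 0.03766 × 0.1168 = 4.399 × 10^-3 mol
n(HCl) left over = 4.399 × 10^-3 mol (1:1 ratio)
n(HCl) consumed by analyte = 0.01603 − 4.399 × 10^-3 = 0.01163 mol
From the 1:2 ratio, n(CaO) = 1/2 × 0.01163 = 5.813 × 10^-3 mol
mass of CaO = 5.813 × 10^-3 × 56.08 = 0.3260 g
% CaO = 0.3260 / 0.7046 × 100 = 46.27 %

46.27 %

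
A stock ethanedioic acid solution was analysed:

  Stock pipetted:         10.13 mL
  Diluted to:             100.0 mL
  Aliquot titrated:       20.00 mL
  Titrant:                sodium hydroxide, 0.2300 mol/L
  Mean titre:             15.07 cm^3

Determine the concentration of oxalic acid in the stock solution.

0.8554 mol/L

H2C2O4 + 2 NaOH → Na2C2O4 + 2 H2O
n(NaOH) = 0.01507 × 0.2300 = 3.466 × 10^-3 mol
From the 1:2 ratio, n(H2C2O4) in the aliquot = 1/2 × 3.466 × 10^-3 = 1.733 × 10^-3 mol
[H2C2O4]_dilute = 1.733 × 10^-3 / 0.02000 = 0.08665 mol/L
Dilution factor = 100.0 / 10.13 = 9.872
[H2C2O4]_stock = 0.08665 × 9.872 = 0.8554 mol/L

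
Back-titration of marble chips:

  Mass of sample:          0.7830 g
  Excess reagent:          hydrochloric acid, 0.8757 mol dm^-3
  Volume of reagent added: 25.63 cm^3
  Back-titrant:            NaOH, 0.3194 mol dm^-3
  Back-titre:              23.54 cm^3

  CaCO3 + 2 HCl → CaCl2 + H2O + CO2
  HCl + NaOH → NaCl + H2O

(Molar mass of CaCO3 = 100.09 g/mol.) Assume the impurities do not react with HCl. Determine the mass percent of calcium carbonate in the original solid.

95.40 %

n(HCl) added = 0.02563 × 0.8757 = 0.02244 mol
n(NaOH) used in back-titration = 0.02354 × 0.3194 = 7.519 × 10^-3 mol
n(HCl) left over = 7.519 × 10^-3 mol (1:1 ratio)
n(HCl) consumed by analyte = 0.02244 − 7.519 × 10^-3 = 0.01493 mol
From the 1:2 ratio, n(CaCO3) = 1/2 × 0.01493 = 7.463 × 10^-3 mol
mass of CaCO3 = 7.463 × 10^-3 × 100.09 = 0.7469 g
% CaCO3 = 0.7469 / 0.7830 × 100 = 95.40 %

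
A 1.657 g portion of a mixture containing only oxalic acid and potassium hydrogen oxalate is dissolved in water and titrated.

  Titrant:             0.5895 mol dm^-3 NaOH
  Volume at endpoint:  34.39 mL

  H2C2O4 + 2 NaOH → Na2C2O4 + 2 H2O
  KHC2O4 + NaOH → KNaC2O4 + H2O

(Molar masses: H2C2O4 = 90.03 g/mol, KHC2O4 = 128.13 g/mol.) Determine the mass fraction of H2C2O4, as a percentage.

n(NaOH) = 0.03439 × 0.5895 = 0.02027 mol
Let x = n(H2C2O4), y = n(KHC2O4).
Titrant: 2x + 1y = 0.02027;  mass: 90.03x + 128.13y = 1.657
Solving, x = 5.658 × 10^-3 mol, y = 8.956 × 10^-3 mol
mass of H2C2O4 = 5.658 × 10^-3 × 90.03 = 0.5094 g
% H2C2O4 = 0.5094 / 1.657 × 100 = 30.74 %

30.74 %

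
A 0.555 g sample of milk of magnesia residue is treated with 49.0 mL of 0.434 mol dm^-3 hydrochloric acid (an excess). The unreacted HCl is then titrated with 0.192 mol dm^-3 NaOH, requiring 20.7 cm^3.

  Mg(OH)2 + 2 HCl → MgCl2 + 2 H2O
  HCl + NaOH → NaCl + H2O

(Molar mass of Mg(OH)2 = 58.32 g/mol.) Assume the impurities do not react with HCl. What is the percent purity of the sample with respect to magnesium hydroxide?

90.9 %

n(HCl) added = 0.0490 × 0.434 = 0.0213 mol
n(NaOH) used in back-titration = 0.0207 × 0.192 = 3.97 × 10^-3 mol
n(HCl) left over = 3.97 × 10^-3 mol (1:1 ratio)
n(HCl) consumed by analyte = 0.0213 − 3.97 × 10^-3 = 0.0173 mol
From the 1:2 ratio, n(Mg(OH)2) = 1/2 × 0.0173 = 8.65 × 10^-3 mol
mass of Mg(OH)2 = 8.65 × 10^-3 × 58.32 = 0.504 g
% Mg(OH)2 = 0.504 / 0.555 × 100 = 90.9 %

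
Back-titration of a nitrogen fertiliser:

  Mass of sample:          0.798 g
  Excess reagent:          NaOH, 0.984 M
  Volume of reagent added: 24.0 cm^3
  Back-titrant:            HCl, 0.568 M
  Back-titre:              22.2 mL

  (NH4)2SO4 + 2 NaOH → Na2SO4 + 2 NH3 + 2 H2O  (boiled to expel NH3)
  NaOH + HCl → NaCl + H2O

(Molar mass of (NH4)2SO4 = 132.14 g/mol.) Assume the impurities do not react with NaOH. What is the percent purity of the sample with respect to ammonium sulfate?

91.1 %

n(NaOH) added = 0.0240 × 0.984 = 0.0236 mol
n(HCl) used in back-titration = 0.0222 × 0.568 = 0.0126 mol
n(NaOH) left over = 0.0126 mol (1:1 ratio)
n(NaOH) consumed by analyte = 0.0236 − 0.0126 = 0.0110 mol
From the 1:2 ratio, n((NH4)2SO4) = 1/2 × 0.0110 = 5.50 × 10^-3 mol
mass of (NH4)2SO4 = 5.50 × 10^-3 × 132.14 = 0.727 g
% (NH4)2SO4 = 0.727 / 0.798 × 100 = 91.1 %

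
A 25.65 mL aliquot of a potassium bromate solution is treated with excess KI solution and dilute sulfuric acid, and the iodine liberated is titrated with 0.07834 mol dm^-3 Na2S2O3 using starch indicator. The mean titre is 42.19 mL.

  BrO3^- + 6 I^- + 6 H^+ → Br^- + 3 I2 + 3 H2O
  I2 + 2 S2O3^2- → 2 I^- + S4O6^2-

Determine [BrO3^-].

n(S2O3^2-) = 0.04219 × 0.07834 = 3.305 × 10^-3 mol
n(I2) = n(S2O3^2-)/2 = 1.653 × 10^-3 mol
From the 1:3 ratio, n(BrO3^-) in the aliquot = 1/3 × 1.653 × 10^-3 = 5.509 × 10^-4 mol
[BrO3^-] = 5.509 × 10^-4 / 0.02565 = 0.02148 mol/L

0.02148 mol/L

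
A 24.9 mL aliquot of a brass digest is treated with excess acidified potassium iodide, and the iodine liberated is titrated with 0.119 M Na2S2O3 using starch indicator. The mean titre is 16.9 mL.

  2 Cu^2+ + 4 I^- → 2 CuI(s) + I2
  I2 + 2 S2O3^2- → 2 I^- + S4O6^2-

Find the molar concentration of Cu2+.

n(S2O3^2-) = 0.0169 × 0.119 = 2.01 × 10^-3 mol
n(I2) = n(S2O3^2-)/2 = 1.01 × 10^-3 mol
From the 2:1 ratio, n(Cu2+) in the aliquot = 2/1 × 1.01 × 10^-3 = 2.01 × 10^-3 mol
[Cu2+] = 2.01 × 10^-3 / 0.0249 = 0.0808 mol/L

0.0808 M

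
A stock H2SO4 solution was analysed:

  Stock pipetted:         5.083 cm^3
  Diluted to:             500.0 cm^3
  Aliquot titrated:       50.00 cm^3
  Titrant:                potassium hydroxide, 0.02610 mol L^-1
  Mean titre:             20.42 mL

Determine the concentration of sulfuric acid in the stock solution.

H2SO4 + 2 KOH → K2SO4 + 2 H2O
n(KOH) = 0.02042 × 0.02610 = 5.330 × 10^-4 mol
From the 1:2 ratio, n(H2SO4) in the aliquot = 1/2 × 5.330 × 10^-4 = 2.665 × 10^-4 mol
[H2SO4]_dilute = 2.665 × 10^-4 / 0.05000 = 0.005330 mol/L
Dilution factor = 500.0 / 5.083 = 98.37
[H2SO4]_stock = 0.005330 × 98.37 = 0.5243 mol/L

0.5243 mol/L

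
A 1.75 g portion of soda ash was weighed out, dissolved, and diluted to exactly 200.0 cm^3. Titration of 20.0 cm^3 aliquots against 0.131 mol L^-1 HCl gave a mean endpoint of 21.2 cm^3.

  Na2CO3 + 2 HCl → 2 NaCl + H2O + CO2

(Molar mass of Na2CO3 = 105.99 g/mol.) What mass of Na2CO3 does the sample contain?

n(HCl) per titration = 0.0212 × 0.131 = 2.78 × 10^-3 mol
From the 1:2 ratio, n(Na2CO3) in each aliquot = 1/2 × 2.78 × 10^-3 = 1.39 × 10^-3 mol
n(Na2CO3) in the whole flask = 1.39 × 10^-3 × 200.0/20.0 = 0.0139 mol
mass of Na2CO3 = 0.0139 × 105.99 = 1.47 g

1.47 g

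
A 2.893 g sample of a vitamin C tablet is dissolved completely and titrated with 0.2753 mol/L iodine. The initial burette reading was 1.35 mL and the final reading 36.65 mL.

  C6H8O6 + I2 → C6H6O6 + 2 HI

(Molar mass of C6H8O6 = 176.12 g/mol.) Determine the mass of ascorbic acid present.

1.712 g

n(I2) = 0.03530 L × 0.2753 mol/L = 9.718 × 10^-3 mol
n(C6H8O6) = 9.718 × 10^-3 mol (1:1 ratio)
mass of C6H8O6 = 9.718 × 10^-3 × 176.12 g/mol = 1.712 g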